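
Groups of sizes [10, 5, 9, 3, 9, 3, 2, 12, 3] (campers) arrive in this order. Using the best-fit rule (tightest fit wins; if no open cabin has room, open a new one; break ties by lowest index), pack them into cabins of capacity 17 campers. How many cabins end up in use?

4

  10 → cabin 1 (new)  [load 10/17]
  5 → cabin 1  [load 15/17]
  9 → cabin 2 (new)  [load 9/17]
  3 → cabin 2  [load 12/17]
  9 → cabin 3 (new)  [load 9/17]
  3 → cabin 2  [load 15/17]
  2 → cabin 1  [load 17/17]
  12 → cabin 4 (new)  [load 12/17]
  3 → cabin 4  [load 15/17]
4 cabins opened.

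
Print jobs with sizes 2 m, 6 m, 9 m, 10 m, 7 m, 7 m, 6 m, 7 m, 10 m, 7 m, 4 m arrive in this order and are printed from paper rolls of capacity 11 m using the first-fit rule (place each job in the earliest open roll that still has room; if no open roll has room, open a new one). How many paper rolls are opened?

9

  2 → roll 1 (new)  [load 2/11]
  6 → roll 1  [load 8/11]
  9 → roll 2 (new)  [load 9/11]
  10 → roll 3 (new)  [load 10/11]
  7 → roll 4 (new)  [load 7/11]
  7 → roll 5 (new)  [load 7/11]
  6 → roll 6 (new)  [load 6/11]
  7 → roll 7 (new)  [load 7/11]
  10 → roll 8 (new)  [load 10/11]
  7 → roll 9 (new)  [load 7/11]
  4 → roll 4  [load 11/11]
9 paper rolls opened.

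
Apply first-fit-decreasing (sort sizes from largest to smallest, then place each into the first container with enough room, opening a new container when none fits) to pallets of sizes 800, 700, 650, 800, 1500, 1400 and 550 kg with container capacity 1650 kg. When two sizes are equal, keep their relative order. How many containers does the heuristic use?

5

Sorted descending: 1500, 1400, 800, 800, 700, 650, 550.
  1500 → container 1 (new)  [load 1500/1650]
  1400 → container 2 (new)  [load 1400/1650]
  800 → container 3 (new)  [load 800/1650]
  800 → container 3  [load 1600/1650]
  700 → container 4 (new)  [load 700/1650]
  650 → container 4  [load 1350/1650]
  550 → container 5 (new)  [load 550/1650]
5 containers opened.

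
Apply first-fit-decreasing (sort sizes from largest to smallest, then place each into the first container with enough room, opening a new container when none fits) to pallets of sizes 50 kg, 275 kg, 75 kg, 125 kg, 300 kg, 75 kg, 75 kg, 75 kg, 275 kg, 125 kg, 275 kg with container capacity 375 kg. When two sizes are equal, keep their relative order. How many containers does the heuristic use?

Sorted descending: 300, 275, 275, 275, 125, 125, 75, 75, 75, 75, 50.
  300 → container 1 (new)  [load 300/375]
  275 → container 2 (new)  [load 275/375]
  275 → container 3 (new)  [load 275/375]
  275 → container 4 (new)  [load 275/375]
  125 → container 5 (new)  [load 125/375]
  125 → container 5  [load 250/375]
  75 → container 1  [load 375/375]
  75 → container 2  [load 350/375]
  75 → container 3  [load 350/375]
  75 → container 4  [load 350/375]
  50 → container 5  [load 300/375]
5 containers opened.

5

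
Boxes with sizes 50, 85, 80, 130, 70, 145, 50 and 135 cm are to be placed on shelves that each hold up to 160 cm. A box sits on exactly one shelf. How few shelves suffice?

6

Total = 145 + 135 + 130 + 85 + 80 + 70 + 50 + 50 = 745 cm.
Lower bound: ⌈745/160⌉ = 5 shelves.
A packing using 6 shelves:
  shelf 1: 145 = 145
  shelf 2: 135 = 135
  shelf 3: 130 = 130
  shelf 4: 85 + 70 = 155
  shelf 5: 80 + 50 = 130
  shelf 6: 50 = 50
No arrangement into 5 shelves stays within capacity, so 6 is optimal.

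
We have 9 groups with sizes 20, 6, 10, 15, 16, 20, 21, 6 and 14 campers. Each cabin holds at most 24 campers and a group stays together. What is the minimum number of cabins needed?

6

Total = 21 + 20 + 20 + 16 + 15 + 14 + 10 + 6 + 6 = 128 campers.
Lower bound: ⌈128/24⌉ = 6 cabins.
A packing using 6 cabins:
  cabin 1: 21 = 21
  cabin 2: 20 = 20
  cabin 3: 20 = 20
  cabin 4: 16 + 6 = 22
  cabin 5: 15 + 6 = 21
  cabin 6: 14 + 10 = 24
This matches the lower bound, so 6 is optimal.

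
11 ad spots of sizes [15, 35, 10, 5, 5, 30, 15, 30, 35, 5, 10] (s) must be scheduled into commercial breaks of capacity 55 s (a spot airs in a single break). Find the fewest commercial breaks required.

Total = 35 + 35 + 30 + 30 + 15 + 15 + 10 + 10 + 5 + 5 + 5 = 195 s.
Lower bound: ⌈195/55⌉ = 4 commercial breaks.
A packing using 4 commercial breaks:
  break 1: 35 + 15 + 5 = 55
  break 2: 35 + 15 + 5 = 55
  break 3: 30 + 10 + 10 + 5 = 55
  break 4: 30 = 30
This matches the lower bound, so 4 is optimal.

4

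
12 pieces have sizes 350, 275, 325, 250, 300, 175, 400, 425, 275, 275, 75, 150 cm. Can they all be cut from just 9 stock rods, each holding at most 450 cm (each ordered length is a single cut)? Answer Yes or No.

Yes

A valid assignment using 9 stock rods:
  stock rod 1: 425 = 425
  stock rod 2: 400 = 400
  stock rod 3: 350 + 75 = 425
  stock rod 4: 325 = 325
  stock rod 5: 300 + 150 = 450
  stock rod 6: 275 + 175 = 450
  stock rod 7: 275 = 275
  stock rod 8: 275 = 275
  stock rod 9: 250 = 250
Every load is within 450 cm, so 9 stock rods suffice.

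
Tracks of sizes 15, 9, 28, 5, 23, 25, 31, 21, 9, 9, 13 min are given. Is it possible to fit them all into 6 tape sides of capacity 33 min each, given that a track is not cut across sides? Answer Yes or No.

Total = 188 min; ⌈188/33⌉ = 6.
The bound of 6 does not rule out 6, but exhaustive search shows no assignment into 6 tape sides of capacity 33 min exists — the minimum is 7.

No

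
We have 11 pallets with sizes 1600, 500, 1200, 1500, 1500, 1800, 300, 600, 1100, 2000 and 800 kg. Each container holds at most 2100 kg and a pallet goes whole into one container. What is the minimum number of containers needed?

7

Total = 2000 + 1800 + 1600 + 1500 + 1500 + 1200 + 1100 + 800 + 600 + 500 + 300 = 12900 kg.
Lower bound: ⌈12900/2100⌉ = 7 containers.
A packing using 7 containers:
  container 1: 2000 = 2000
  container 2: 1800 + 300 = 2100
  container 3: 1600 + 500 = 2100
  container 4: 1500 + 600 = 2100
  container 5: 1500 = 1500
  container 6: 1200 + 800 = 2000
  container 7: 1100 = 1100
This matches the lower bound, so 7 is optimal.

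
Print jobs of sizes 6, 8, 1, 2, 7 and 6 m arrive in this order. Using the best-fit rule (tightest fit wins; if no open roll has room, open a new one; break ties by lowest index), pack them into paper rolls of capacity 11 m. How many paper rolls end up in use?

  6 → roll 1 (new)  [load 6/11]
  8 → roll 2 (new)  [load 8/11]
  1 → roll 2  [load 9/11]
  2 → roll 2  [load 11/11]
  7 → roll 3 (new)  [load 7/11]
  6 → roll 4 (new)  [load 6/11]
4 paper rolls opened.

4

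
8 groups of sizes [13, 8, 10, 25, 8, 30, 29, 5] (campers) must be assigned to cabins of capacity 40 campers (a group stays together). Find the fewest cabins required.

4

Total = 30 + 29 + 25 + 13 + 10 + 8 + 8 + 5 = 128 campers.
Lower bound: ⌈128/40⌉ = 4 cabins.
A packing using 4 cabins:
  cabin 1: 30 + 10 = 40
  cabin 2: 29 + 8 = 37
  cabin 3: 25 + 13 = 38
  cabin 4: 8 + 5 = 13
This matches the lower bound, so 4 is optimal.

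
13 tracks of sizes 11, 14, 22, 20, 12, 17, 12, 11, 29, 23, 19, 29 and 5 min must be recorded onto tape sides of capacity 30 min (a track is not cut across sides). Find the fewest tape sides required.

9

Total = 29 + 29 + 23 + 22 + 20 + 19 + 17 + 14 + 12 + 12 + 11 + 11 + 5 = 224 min.
Lower bound: ⌈224/30⌉ = 8 tape sides.
A packing using 9 tape sides:
  side 1: 29 = 29
  side 2: 29 = 29
  side 3: 23 + 5 = 28
  side 4: 22 = 22
  side 5: 20 = 20
  side 6: 19 + 11 = 30
  side 7: 17 + 12 = 29
  side 8: 14 + 12 = 26
  side 9: 11 = 11
No arrangement into 8 tape sides stays within capacity, so 9 is optimal.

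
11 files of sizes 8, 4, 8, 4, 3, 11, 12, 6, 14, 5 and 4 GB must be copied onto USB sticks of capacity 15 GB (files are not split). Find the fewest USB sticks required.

Total = 14 + 12 + 11 + 8 + 8 + 6 + 5 + 4 + 4 + 4 + 3 = 79 GB.
Lower bound: ⌈79/15⌉ = 6 USB sticks.
A packing using 6 USB sticks:
  USB stick 1: 14 = 14
  USB stick 2: 12 + 3 = 15
  USB stick 3: 11 + 4 = 15
  USB stick 4: 8 + 6 = 14
  USB stick 5: 8 + 5 = 13
  USB stick 6: 4 + 4 = 8
This matches the lower bound, so 6 is optimal.

6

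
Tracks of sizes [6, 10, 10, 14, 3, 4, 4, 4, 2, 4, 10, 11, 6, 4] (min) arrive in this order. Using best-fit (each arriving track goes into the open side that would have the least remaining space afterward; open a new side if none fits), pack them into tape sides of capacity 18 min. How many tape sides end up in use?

6

  6 → side 1 (new)  [load 6/18]
  10 → side 1  [load 16/18]
  10 → side 2 (new)  [load 10/18]
  14 → side 3 (new)  [load 14/18]
  3 → side 3  [load 17/18]
  4 → side 2  [load 14/18]
  4 → side 2  [load 18/18]
  4 → side 4 (new)  [load 4/18]
  2 → side 1  [load 18/18]
  4 → side 4  [load 8/18]
  10 → side 4  [load 18/18]
  11 → side 5 (new)  [load 11/18]
  6 → side 5  [load 17/18]
  4 → side 6 (new)  [load 4/18]
6 tape sides opened.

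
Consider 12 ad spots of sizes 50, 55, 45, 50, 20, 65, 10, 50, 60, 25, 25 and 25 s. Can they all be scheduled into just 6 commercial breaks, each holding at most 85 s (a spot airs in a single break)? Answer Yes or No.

No

Total = 480 s; ⌈480/85⌉ = 6.
7 ad spots each exceed half the capacity and cannot share a break, forcing at least 7 commercial breaks.
At least 7 commercial breaks are required, but only 6 are allowed.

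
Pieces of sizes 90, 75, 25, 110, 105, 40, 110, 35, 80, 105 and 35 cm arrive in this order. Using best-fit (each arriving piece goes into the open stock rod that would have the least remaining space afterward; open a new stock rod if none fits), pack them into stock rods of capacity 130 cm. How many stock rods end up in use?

8

  90 → stock rod 1 (new)  [load 90/130]
  75 → stock rod 2 (new)  [load 75/130]
  25 → stock rod 1  [load 115/130]
  110 → stock rod 3 (new)  [load 110/130]
  105 → stock rod 4 (new)  [load 105/130]
  40 → stock rod 2  [load 115/130]
  110 → stock rod 5 (new)  [load 110/130]
  35 → stock rod 6 (new)  [load 35/130]
  80 → stock rod 6  [load 115/130]
  105 → stock rod 7 (new)  [load 105/130]
  35 → stock rod 8 (new)  [load 35/130]
8 stock rods opened.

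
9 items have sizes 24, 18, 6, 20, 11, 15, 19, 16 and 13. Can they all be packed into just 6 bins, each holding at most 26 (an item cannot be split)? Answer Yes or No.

No

Total = 142; ⌈142/26⌉ = 6.
The bound of 6 does not rule out 6, but exhaustive search shows no assignment into 6 bins of capacity 26 exists — the minimum is 7.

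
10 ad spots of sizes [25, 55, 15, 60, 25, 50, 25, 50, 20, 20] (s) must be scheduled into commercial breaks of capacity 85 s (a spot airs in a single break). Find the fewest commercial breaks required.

Total = 60 + 55 + 50 + 50 + 25 + 25 + 25 + 20 + 20 + 15 = 345 s.
Lower bound: ⌈345/85⌉ = 5 commercial breaks.
A packing using 5 commercial breaks:
  break 1: 60 + 25 = 85
  break 2: 55 + 25 = 80
  break 3: 50 + 25 = 75
  break 4: 50 + 20 + 15 = 85
  break 5: 20 = 20
This matches the lower bound, so 5 is optimal.

5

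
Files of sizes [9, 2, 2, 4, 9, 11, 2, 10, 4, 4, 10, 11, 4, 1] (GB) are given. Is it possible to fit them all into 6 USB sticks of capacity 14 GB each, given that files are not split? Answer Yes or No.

Total = 83 GB; ⌈83/14⌉ = 6.
The bound of 6 does not rule out 6, but exhaustive search shows no assignment into 6 USB sticks of capacity 14 GB exists — the minimum is 7.

No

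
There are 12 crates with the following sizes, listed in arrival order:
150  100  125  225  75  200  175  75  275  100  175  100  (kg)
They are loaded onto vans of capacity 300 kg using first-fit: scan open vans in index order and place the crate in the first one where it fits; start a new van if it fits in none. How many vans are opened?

7

  150 → van 1 (new)  [load 150/300]
  100 → van 1  [load 250/300]
  125 → van 2 (new)  [load 125/300]
  225 → van 3 (new)  [load 225/300]
  75 → van 2  [load 200/300]
  200 → van 4 (new)  [load 200/300]
  175 → van 5 (new)  [load 175/300]
  75 → van 2  [load 275/300]
  275 → van 6 (new)  [load 275/300]
  100 → van 4  [load 300/300]
  175 → van 7 (new)  [load 175/300]
  100 → van 5  [load 275/300]
7 vans opened.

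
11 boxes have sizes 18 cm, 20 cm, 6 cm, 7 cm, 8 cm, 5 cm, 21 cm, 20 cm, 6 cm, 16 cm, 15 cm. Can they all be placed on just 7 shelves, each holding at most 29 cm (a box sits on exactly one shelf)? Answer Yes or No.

Yes

A valid assignment using 6 shelves:
  shelf 1: 21 + 8 = 29
  shelf 2: 20 + 7 = 27
  shelf 3: 20 + 6 = 26
  shelf 4: 18 + 6 + 5 = 29
  shelf 5: 16 = 16
  shelf 6: 15 = 15
That uses only 6 ≤ 7, so 7 shelves are enough.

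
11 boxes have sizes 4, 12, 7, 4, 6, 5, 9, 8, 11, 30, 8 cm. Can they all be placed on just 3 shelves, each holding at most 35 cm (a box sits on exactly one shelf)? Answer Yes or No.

A valid assignment using 3 shelves:
  shelf 1: 30 + 5 = 35
  shelf 2: 12 + 11 + 8 + 4 = 35
  shelf 3: 9 + 8 + 7 + 6 + 4 = 34
Every load is within 35 cm, so 3 shelves suffice.

Yes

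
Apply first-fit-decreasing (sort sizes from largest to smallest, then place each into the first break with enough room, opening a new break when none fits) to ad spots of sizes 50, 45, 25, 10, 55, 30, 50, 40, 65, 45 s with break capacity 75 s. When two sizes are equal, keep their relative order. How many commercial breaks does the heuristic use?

7

Sorted descending: 65, 55, 50, 50, 45, 45, 40, 30, 25, 10.
  65 → break 1 (new)  [load 65/75]
  55 → break 2 (new)  [load 55/75]
  50 → break 3 (new)  [load 50/75]
  50 → break 4 (new)  [load 50/75]
  45 → break 5 (new)  [load 45/75]
  45 → break 6 (new)  [load 45/75]
  40 → break 7 (new)  [load 40/75]
  30 → break 5  [load 75/75]
  25 → break 3  [load 75/75]
  10 → break 1  [load 75/75]
7 commercial breaks opened.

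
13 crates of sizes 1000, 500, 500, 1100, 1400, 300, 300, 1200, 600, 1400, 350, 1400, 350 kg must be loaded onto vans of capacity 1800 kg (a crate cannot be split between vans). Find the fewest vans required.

6

Total = 1400 + 1400 + 1400 + 1200 + 1100 + 1000 + 600 + 500 + 500 + 350 + 350 + 300 + 300 = 10400 kg.
Lower bound: ⌈10400/1800⌉ = 6 vans.
A packing using 6 vans:
  van 1: 1400 + 350 = 1750
  van 2: 1400 + 350 = 1750
  van 3: 1400 + 300 = 1700
  van 4: 1200 + 600 = 1800
  van 5: 1100 + 500 = 1600
  van 6: 1000 + 500 + 300 = 1800
This matches the lower bound, so 6 is optimal.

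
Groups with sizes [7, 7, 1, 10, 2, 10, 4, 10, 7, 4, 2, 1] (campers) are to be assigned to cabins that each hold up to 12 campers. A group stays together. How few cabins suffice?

6

Total = 10 + 10 + 10 + 7 + 7 + 7 + 4 + 4 + 2 + 2 + 1 + 1 = 65 campers.
Lower bound: ⌈65/12⌉ = 6 cabins.
A packing using 6 cabins:
  cabin 1: 10 + 2 = 12
  cabin 2: 10 + 2 = 12
  cabin 3: 10 + 1 + 1 = 12
  cabin 4: 7 + 4 = 11
  cabin 5: 7 + 4 = 11
  cabin 6: 7 = 7
This matches the lower bound, so 6 is optimal.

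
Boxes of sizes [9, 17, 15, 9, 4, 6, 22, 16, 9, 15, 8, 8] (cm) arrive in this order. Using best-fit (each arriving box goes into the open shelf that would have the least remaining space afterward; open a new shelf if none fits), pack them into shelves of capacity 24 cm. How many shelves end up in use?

  9 → shelf 1 (new)  [load 9/24]
  17 → shelf 2 (new)  [load 17/24]
  15 → shelf 1  [load 24/24]
  9 → shelf 3 (new)  [load 9/24]
  4 → shelf 2  [load 21/24]
  6 → shelf 3  [load 15/24]
  22 → shelf 4 (new)  [load 22/24]
  16 → shelf 5 (new)  [load 16/24]
  9 → shelf 3  [load 24/24]
  15 → shelf 6 (new)  [load 15/24]
  8 → shelf 5  [load 24/24]
  8 → shelf 6  [load 23/24]
6 shelves opened.

6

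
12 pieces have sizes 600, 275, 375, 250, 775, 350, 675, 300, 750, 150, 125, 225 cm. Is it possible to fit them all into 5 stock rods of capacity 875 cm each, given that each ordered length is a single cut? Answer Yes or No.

Total = 4850 cm; ⌈4850/875⌉ = 6.
At least 6 stock rods are required, but only 5 are allowed.

No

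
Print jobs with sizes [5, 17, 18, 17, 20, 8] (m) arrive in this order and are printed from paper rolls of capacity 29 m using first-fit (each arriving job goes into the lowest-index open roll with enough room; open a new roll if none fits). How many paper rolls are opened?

4

  5 → roll 1 (new)  [load 5/29]
  17 → roll 1  [load 22/29]
  18 → roll 2 (new)  [load 18/29]
  17 → roll 3 (new)  [load 17/29]
  20 → roll 4 (new)  [load 20/29]
  8 → roll 2  [load 26/29]
4 paper rolls opened.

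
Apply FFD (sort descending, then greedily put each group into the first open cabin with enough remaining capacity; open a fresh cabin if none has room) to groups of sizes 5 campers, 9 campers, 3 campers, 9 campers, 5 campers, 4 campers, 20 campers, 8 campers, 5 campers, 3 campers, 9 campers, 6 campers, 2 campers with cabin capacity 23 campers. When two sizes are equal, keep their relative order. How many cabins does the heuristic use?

Sorted descending: 20, 9, 9, 9, 8, 6, 5, 5, 5, 4, 3, 3, 2.
  20 → cabin 1 (new)  [load 20/23]
  9 → cabin 2 (new)  [load 9/23]
  9 → cabin 2  [load 18/23]
  9 → cabin 3 (new)  [load 9/23]
  8 → cabin 3  [load 17/23]
  6 → cabin 3  [load 23/23]
  5 → cabin 2  [load 23/23]
  5 → cabin 4 (new)  [load 5/23]
  5 → cabin 4  [load 10/23]
  4 → cabin 4  [load 14/23]
  3 → cabin 1  [load 23/23]
  3 → cabin 4  [load 17/23]
  2 → cabin 4  [load 19/23]
4 cabins opened.

4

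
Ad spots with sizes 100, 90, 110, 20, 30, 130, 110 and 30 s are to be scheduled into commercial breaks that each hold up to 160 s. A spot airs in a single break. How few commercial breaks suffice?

Total = 130 + 110 + 110 + 100 + 90 + 30 + 30 + 20 = 620 s.
Lower bound: ⌈620/160⌉ = 4 commercial breaks.
Also, 5 ad spots each exceed 80 s, and no two of those can share a break, so at least 5 commercial breaks are needed.
A packing using 5 commercial breaks:
  break 1: 130 + 30 = 160
  break 2: 110 + 30 + 20 = 160
  break 3: 110 = 110
  break 4: 100 = 100
  break 5: 90 = 90
This matches the lower bound, so 5 is optimal.

5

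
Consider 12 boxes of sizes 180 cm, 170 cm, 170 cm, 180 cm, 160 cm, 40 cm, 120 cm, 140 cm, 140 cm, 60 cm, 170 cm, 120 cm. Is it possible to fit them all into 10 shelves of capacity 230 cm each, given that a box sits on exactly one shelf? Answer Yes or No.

Yes

A valid assignment using 10 shelves:
  shelf 1: 180 + 40 = 220
  shelf 2: 180 = 180
  shelf 3: 170 + 60 = 230
  shelf 4: 170 = 170
  shelf 5: 170 = 170
  shelf 6: 160 = 160
  shelf 7: 140 = 140
  shelf 8: 140 = 140
  shelf 9: 120 = 120
  shelf 10: 120 = 120
Every load is within 230 cm, so 10 shelves suffice.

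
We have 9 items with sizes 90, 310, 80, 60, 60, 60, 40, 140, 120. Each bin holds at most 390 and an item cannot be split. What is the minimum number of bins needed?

3

Total = 310 + 140 + 120 + 90 + 80 + 60 + 60 + 60 + 40 = 960.
Lower bound: ⌈960/390⌉ = 3 bins.
A packing using 3 bins:
  bin 1: 310 + 80 = 390
  bin 2: 140 + 120 + 90 + 40 = 390
  bin 3: 60 + 60 + 60 = 180
This matches the lower bound, so 3 is optimal.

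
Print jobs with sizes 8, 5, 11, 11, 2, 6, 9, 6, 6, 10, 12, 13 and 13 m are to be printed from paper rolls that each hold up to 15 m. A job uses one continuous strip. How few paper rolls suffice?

Total = 13 + 13 + 12 + 11 + 11 + 10 + 9 + 8 + 6 + 6 + 6 + 5 + 2 = 112 m.
Lower bound: ⌈112/15⌉ = 8 paper rolls.
A packing using 9 paper rolls:
  roll 1: 13 + 2 = 15
  roll 2: 13 = 13
  roll 3: 12 = 12
  roll 4: 11 = 11
  roll 5: 11 = 11
  roll 6: 10 + 5 = 15
  roll 7: 9 + 6 = 15
  roll 8: 8 + 6 = 14
  roll 9: 6 = 6
No arrangement into 8 paper rolls stays within capacity, so 9 is optimal.

9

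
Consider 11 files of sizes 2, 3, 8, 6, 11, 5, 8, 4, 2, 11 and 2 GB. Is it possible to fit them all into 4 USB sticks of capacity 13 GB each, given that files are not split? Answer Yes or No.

No

Total = 62 GB; ⌈62/13⌉ = 5.
At least 5 USB sticks are required, but only 4 are allowed.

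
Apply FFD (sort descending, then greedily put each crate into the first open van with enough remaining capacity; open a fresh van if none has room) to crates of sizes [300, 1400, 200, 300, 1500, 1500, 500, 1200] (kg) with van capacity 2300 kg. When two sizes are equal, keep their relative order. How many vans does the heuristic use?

4

Sorted descending: 1500, 1500, 1400, 1200, 500, 300, 300, 200.
  1500 → van 1 (new)  [load 1500/2300]
  1500 → van 2 (new)  [load 1500/2300]
  1400 → van 3 (new)  [load 1400/2300]
  1200 → van 4 (new)  [load 1200/2300]
  500 → van 1  [load 2000/2300]
  300 → van 1  [load 2300/2300]
  300 → van 2  [load 1800/2300]
  200 → van 2  [load 2000/2300]
4 vans opened.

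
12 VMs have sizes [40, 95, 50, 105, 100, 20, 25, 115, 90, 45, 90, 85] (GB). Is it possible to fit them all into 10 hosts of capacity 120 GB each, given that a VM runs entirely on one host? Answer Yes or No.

A valid assignment using 9 hosts:
  host 1: 115 = 115
  host 2: 105 = 105
  host 3: 100 + 20 = 120
  host 4: 95 + 25 = 120
  host 5: 90 = 90
  host 6: 90 = 90
  host 7: 85 = 85
  host 8: 50 + 45 = 95
  host 9: 40 = 40
That uses only 9 ≤ 10, so 10 hosts are enough.

Yes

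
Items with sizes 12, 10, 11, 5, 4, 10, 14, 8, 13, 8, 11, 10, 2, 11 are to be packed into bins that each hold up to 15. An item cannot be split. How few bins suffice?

11

Total = 14 + 13 + 12 + 11 + 11 + 11 + 10 + 10 + 10 + 8 + 8 + 5 + 4 + 2 = 129.
Lower bound: ⌈129/15⌉ = 9 bins.
Also, 11 items each exceed 15/2, and no two of those can share a bin, so at least 11 bins are needed.
A packing using 11 bins:
  bin 1: 14 = 14
  bin 2: 13 + 2 = 15
  bin 3: 12 = 12
  bin 4: 11 + 4 = 15
  bin 5: 11 = 11
  bin 6: 11 = 11
  bin 7: 10 + 5 = 15
  bin 8: 10 = 10
  bin 9: 10 = 10
  bin 10: 8 = 8
  bin 11: 8 = 8
This matches the lower bound, so 11 is optimal.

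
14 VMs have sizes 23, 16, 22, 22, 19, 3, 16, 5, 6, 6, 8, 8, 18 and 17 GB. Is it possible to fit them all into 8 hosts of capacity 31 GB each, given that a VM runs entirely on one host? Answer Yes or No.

A valid assignment using 8 hosts:
  host 1: 23 + 8 = 31
  host 2: 22 + 8 = 30
  host 3: 22 + 6 + 3 = 31
  host 4: 19 + 6 + 5 = 30
  host 5: 18 = 18
  host 6: 17 = 17
  host 7: 16 = 16
  host 8: 16 = 16
Every load is within 31 GB, so 8 hosts suffice.

Yes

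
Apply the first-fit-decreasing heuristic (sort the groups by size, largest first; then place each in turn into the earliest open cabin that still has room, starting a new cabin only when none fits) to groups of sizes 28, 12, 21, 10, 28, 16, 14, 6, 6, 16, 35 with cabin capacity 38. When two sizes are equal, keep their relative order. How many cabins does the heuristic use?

6

Sorted descending: 35, 28, 28, 21, 16, 16, 14, 12, 10, 6, 6.
  35 → cabin 1 (new)  [load 35/38]
  28 → cabin 2 (new)  [load 28/38]
  28 → cabin 3 (new)  [load 28/38]
  21 → cabin 4 (new)  [load 21/38]
  16 → cabin 4  [load 37/38]
  16 → cabin 5 (new)  [load 16/38]
  14 → cabin 5  [load 30/38]
  12 → cabin 6 (new)  [load 12/38]
  10 → cabin 2  [load 38/38]
  6 → cabin 3  [load 34/38]
  6 → cabin 5  [load 36/38]
6 cabins opened.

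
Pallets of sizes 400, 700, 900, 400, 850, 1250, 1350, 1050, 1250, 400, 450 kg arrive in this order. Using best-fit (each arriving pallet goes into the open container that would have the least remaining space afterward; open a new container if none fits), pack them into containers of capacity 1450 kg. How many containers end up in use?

7

  400 → container 1 (new)  [load 400/1450]
  700 → container 1  [load 1100/1450]
  900 → container 2 (new)  [load 900/1450]
  400 → container 2  [load 1300/1450]
  850 → container 3 (new)  [load 850/1450]
  1250 → container 4 (new)  [load 1250/1450]
  1350 → container 5 (new)  [load 1350/1450]
  1050 → container 6 (new)  [load 1050/1450]
  1250 → container 7 (new)  [load 1250/1450]
  400 → container 6  [load 1450/1450]
  450 → container 3  [load 1300/1450]
7 containers opened.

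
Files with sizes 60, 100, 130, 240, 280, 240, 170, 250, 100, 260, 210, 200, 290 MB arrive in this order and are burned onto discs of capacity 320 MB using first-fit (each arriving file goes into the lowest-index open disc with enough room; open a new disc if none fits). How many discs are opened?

10

  60 → disc 1 (new)  [load 60/320]
  100 → disc 1  [load 160/320]
  130 → disc 1  [load 290/320]
  240 → disc 2 (new)  [load 240/320]
  280 → disc 3 (new)  [load 280/320]
  240 → disc 4 (new)  [load 240/320]
  170 → disc 5 (new)  [load 170/320]
  250 → disc 6 (new)  [load 250/320]
  100 → disc 5  [load 270/320]
  260 → disc 7 (new)  [load 260/320]
  210 → disc 8 (new)  [load 210/320]
  200 → disc 9 (new)  [load 200/320]
  290 → disc 10 (new)  [load 290/320]
10 discs opened.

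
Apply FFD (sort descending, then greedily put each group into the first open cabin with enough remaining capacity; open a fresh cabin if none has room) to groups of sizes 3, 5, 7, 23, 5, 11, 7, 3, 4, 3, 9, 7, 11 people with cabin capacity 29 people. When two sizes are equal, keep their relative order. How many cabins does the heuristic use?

Sorted descending: 23, 11, 11, 9, 7, 7, 7, 5, 5, 4, 3, 3, 3.
  23 → cabin 1 (new)  [load 23/29]
  11 → cabin 2 (new)  [load 11/29]
  11 → cabin 2  [load 22/29]
  9 → cabin 3 (new)  [load 9/29]
  7 → cabin 2  [load 29/29]
  7 → cabin 3  [load 16/29]
  7 → cabin 3  [load 23/29]
  5 → cabin 1  [load 28/29]
  5 → cabin 3  [load 28/29]
  4 → cabin 4 (new)  [load 4/29]
  3 → cabin 4  [load 7/29]
  3 → cabin 4  [load 10/29]
  3 → cabin 4  [load 13/29]
4 cabins opened.

4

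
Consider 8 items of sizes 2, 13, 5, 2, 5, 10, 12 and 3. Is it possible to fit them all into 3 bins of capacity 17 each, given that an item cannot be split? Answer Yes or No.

No

Total = 52; ⌈52/17⌉ = 4.
At least 4 bins are required, but only 3 are allowed.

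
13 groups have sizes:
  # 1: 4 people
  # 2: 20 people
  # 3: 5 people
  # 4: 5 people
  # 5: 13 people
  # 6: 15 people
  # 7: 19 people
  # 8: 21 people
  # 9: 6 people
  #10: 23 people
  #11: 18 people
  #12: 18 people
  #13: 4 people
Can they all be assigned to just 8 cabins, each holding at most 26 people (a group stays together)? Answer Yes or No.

A valid assignment using 8 cabins:
  cabin 1: 23 = 23
  cabin 2: 21 + 5 = 26
  cabin 3: 20 + 6 = 26
  cabin 4: 19 + 5 = 24
  cabin 5: 18 + 4 + 4 = 26
  cabin 6: 18 = 18
  cabin 7: 15 = 15
  cabin 8: 13 = 13
Every load is within 26 people, so 8 cabins suffice.

Yes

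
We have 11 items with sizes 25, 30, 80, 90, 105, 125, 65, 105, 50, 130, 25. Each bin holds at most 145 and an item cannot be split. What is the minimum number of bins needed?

Total = 130 + 125 + 105 + 105 + 90 + 80 + 65 + 50 + 30 + 25 + 25 = 830.
Lower bound: ⌈830/145⌉ = 6 bins.
A packing using 7 bins:
  bin 1: 130 = 130
  bin 2: 125 = 125
  bin 3: 105 + 30 = 135
  bin 4: 105 + 25 = 130
  bin 5: 90 + 50 = 140
  bin 6: 80 + 65 = 145
  bin 7: 25 = 25
No arrangement into 6 bins stays within capacity, so 7 is optimal.

7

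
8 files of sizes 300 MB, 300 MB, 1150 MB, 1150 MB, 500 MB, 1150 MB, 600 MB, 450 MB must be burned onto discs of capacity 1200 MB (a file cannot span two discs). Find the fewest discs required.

Total = 1150 + 1150 + 1150 + 600 + 500 + 450 + 300 + 300 = 5600 MB.
Lower bound: ⌈5600/1200⌉ = 5 discs.
A packing using 5 discs:
  disc 1: 1150 = 1150
  disc 2: 1150 = 1150
  disc 3: 1150 = 1150
  disc 4: 600 + 500 = 1100
  disc 5: 450 + 300 + 300 = 1050
This matches the lower bound, so 5 is optimal.

5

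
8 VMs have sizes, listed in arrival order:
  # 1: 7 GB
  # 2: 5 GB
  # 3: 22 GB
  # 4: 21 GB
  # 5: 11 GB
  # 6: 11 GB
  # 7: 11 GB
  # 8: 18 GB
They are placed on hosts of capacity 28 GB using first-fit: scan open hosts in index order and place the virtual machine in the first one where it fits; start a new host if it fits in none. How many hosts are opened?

  7 → host 1 (new)  [load 7/28]
  5 → host 1  [load 12/28]
  22 → host 2 (new)  [load 22/28]
  21 → host 3 (new)  [load 21/28]
  11 → host 1  [load 23/28]
  11 → host 4 (new)  [load 11/28]
  11 → host 4  [load 22/28]
  18 → host 5 (new)  [load 18/28]
5 hosts opened.

5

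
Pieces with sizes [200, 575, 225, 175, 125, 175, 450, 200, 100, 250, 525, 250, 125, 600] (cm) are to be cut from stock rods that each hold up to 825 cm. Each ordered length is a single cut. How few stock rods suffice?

5

Total = 600 + 575 + 525 + 450 + 250 + 250 + 225 + 200 + 200 + 175 + 175 + 125 + 125 + 100 = 3975 cm.
Lower bound: ⌈3975/825⌉ = 5 stock rods.
A packing using 5 stock rods:
  stock rod 1: 600 + 225 = 825
  stock rod 2: 575 + 250 = 825
  stock rod 3: 525 + 250 = 775
  stock rod 4: 450 + 200 + 175 = 825
  stock rod 5: 200 + 175 + 125 + 125 + 100 = 725
This matches the lower bound, so 5 is optimal.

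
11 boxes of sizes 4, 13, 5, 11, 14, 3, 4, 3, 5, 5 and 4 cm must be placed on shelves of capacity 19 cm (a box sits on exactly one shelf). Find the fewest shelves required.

Total = 14 + 13 + 11 + 5 + 5 + 5 + 4 + 4 + 4 + 3 + 3 = 71 cm.
Lower bound: ⌈71/19⌉ = 4 shelves.
A packing using 4 shelves:
  shelf 1: 14 + 5 = 19
  shelf 2: 13 + 5 = 18
  shelf 3: 11 + 5 + 3 = 19
  shelf 4: 4 + 4 + 4 + 3 = 15
This matches the lower bound, so 4 is optimal.

4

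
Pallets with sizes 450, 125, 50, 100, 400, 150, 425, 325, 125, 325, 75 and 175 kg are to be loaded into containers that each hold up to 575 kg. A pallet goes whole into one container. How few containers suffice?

5

Total = 450 + 425 + 400 + 325 + 325 + 175 + 150 + 125 + 125 + 100 + 75 + 50 = 2725 kg.
Lower bound: ⌈2725/575⌉ = 5 containers.
A packing using 5 containers:
  container 1: 450 + 125 = 575
  container 2: 425 + 150 = 575
  container 3: 400 + 175 = 575
  container 4: 325 + 125 + 100 = 550
  container 5: 325 + 75 + 50 = 450
This matches the lower bound, so 5 is optimal.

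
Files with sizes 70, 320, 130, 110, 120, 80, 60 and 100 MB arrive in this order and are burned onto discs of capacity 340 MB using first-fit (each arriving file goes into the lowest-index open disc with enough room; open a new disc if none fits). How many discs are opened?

  70 → disc 1 (new)  [load 70/340]
  320 → disc 2 (new)  [load 320/340]
  130 → disc 1  [load 200/340]
  110 → disc 1  [load 310/340]
  120 → disc 3 (new)  [load 120/340]
  80 → disc 3  [load 200/340]
  60 → disc 3  [load 260/340]
  100 → disc 4 (new)  [load 100/340]
4 discs opened.

4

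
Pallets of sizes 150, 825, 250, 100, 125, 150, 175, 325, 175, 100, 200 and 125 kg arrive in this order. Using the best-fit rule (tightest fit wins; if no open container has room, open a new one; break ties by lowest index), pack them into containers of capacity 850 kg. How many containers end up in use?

4

  150 → container 1 (new)  [load 150/850]
  825 → container 2 (new)  [load 825/850]
  250 → container 1  [load 400/850]
  100 → container 1  [load 500/850]
  125 → container 1  [load 625/850]
  150 → container 1  [load 775/850]
  175 → container 3 (new)  [load 175/850]
  325 → container 3  [load 500/850]
  175 → container 3  [load 675/850]
  100 → container 3  [load 775/850]
  200 → container 4 (new)  [load 200/850]
  125 → container 4  [load 325/850]
4 containers opened.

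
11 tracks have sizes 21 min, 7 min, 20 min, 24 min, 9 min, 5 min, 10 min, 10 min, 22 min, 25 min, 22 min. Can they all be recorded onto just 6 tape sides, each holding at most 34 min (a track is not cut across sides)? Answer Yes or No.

A valid assignment using 6 tape sides:
  side 1: 25 + 9 = 34
  side 2: 24 + 10 = 34
  side 3: 22 + 10 = 32
  side 4: 22 + 7 + 5 = 34
  side 5: 21 = 21
  side 6: 20 = 20
Every load is within 34 min, so 6 tape sides suffice.

Yes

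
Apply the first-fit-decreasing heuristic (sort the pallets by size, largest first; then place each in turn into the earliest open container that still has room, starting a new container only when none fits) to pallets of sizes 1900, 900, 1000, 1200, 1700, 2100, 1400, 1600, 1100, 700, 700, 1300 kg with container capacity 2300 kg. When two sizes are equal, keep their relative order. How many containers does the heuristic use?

8

Sorted descending: 2100, 1900, 1700, 1600, 1400, 1300, 1200, 1100, 1000, 900, 700, 700.
  2100 → container 1 (new)  [load 2100/2300]
  1900 → container 2 (new)  [load 1900/2300]
  1700 → container 3 (new)  [load 1700/2300]
  1600 → container 4 (new)  [load 1600/2300]
  1400 → container 5 (new)  [load 1400/2300]
  1300 → container 6 (new)  [load 1300/2300]
  1200 → container 7 (new)  [load 1200/2300]
  1100 → container 7  [load 2300/2300]
  1000 → container 6  [load 2300/2300]
  900 → container 5  [load 2300/2300]
  700 → container 4  [load 2300/2300]
  700 → container 8 (new)  [load 700/2300]
8 containers opened.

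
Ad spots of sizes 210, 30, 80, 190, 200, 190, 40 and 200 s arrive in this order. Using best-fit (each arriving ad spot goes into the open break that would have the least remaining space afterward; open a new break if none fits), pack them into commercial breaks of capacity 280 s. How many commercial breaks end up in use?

  210 → break 1 (new)  [load 210/280]
  30 → break 1  [load 240/280]
  80 → break 2 (new)  [load 80/280]
  190 → break 2  [load 270/280]
  200 → break 3 (new)  [load 200/280]
  190 → break 4 (new)  [load 190/280]
  40 → break 1  [load 280/280]
  200 → break 5 (new)  [load 200/280]
5 commercial breaks opened.

5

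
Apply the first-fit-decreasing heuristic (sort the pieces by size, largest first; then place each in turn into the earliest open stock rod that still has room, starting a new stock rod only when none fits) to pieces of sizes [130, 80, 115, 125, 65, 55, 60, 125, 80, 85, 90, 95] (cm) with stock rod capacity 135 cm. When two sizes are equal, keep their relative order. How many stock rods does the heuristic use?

10

Sorted descending: 130, 125, 125, 115, 95, 90, 85, 80, 80, 65, 60, 55.
  130 → stock rod 1 (new)  [load 130/135]
  125 → stock rod 2 (new)  [load 125/135]
  125 → stock rod 3 (new)  [load 125/135]
  115 → stock rod 4 (new)  [load 115/135]
  95 → stock rod 5 (new)  [load 95/135]
  90 → stock rod 6 (new)  [load 90/135]
  85 → stock rod 7 (new)  [load 85/135]
  80 → stock rod 8 (new)  [load 80/135]
  80 → stock rod 9 (new)  [load 80/135]
  65 → stock rod 10 (new)  [load 65/135]
  60 → stock rod 10  [load 125/135]
  55 → stock rod 8  [load 135/135]
10 stock rods opened.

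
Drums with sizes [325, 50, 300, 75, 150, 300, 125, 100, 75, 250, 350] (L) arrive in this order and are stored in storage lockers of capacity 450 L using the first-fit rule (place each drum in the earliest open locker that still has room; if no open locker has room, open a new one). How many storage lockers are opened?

  325 → locker 1 (new)  [load 325/450]
  50 → locker 1  [load 375/450]
  300 → locker 2 (new)  [load 300/450]
  75 → locker 1  [load 450/450]
  150 → locker 2  [load 450/450]
  300 → locker 3 (new)  [load 300/450]
  125 → locker 3  [load 425/450]
  100 → locker 4 (new)  [load 100/450]
  75 → locker 4  [load 175/450]
  250 → locker 4  [load 425/450]
  350 → locker 5 (new)  [load 350/450]
5 storage lockers opened.

5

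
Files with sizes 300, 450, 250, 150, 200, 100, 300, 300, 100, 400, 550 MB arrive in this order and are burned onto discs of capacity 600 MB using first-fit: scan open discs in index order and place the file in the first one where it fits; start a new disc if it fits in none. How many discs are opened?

  300 → disc 1 (new)  [load 300/600]
  450 → disc 2 (new)  [load 450/600]
  250 → disc 1  [load 550/600]
  150 → disc 2  [load 600/600]
  200 → disc 3 (new)  [load 200/600]
  100 → disc 3  [load 300/600]
  300 → disc 3  [load 600/600]
  300 → disc 4 (new)  [load 300/600]
  100 → disc 4  [load 400/600]
  400 → disc 5 (new)  [load 400/600]
  550 → disc 6 (new)  [load 550/600]
6 discs opened.

6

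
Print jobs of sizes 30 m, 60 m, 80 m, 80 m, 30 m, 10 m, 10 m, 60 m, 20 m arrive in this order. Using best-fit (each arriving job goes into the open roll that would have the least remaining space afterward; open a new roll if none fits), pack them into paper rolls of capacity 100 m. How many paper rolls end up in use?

4

  30 → roll 1 (new)  [load 30/100]
  60 → roll 1  [load 90/100]
  80 → roll 2 (new)  [load 80/100]
  80 → roll 3 (new)  [load 80/100]
  30 → roll 4 (new)  [load 30/100]
  10 → roll 1  [load 100/100]
  10 → roll 2  [load 90/100]
  60 → roll 4  [load 90/100]
  20 → roll 3  [load 100/100]
4 paper rolls opened.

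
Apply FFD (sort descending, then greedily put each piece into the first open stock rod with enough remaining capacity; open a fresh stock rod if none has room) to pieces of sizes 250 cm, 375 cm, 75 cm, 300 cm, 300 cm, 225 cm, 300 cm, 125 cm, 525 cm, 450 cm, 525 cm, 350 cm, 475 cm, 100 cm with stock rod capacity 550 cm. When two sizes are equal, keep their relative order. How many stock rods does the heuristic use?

Sorted descending: 525, 525, 475, 450, 375, 350, 300, 300, 300, 250, 225, 125, 100, 75.
  525 → stock rod 1 (new)  [load 525/550]
  525 → stock rod 2 (new)  [load 525/550]
  475 → stock rod 3 (new)  [load 475/550]
  450 → stock rod 4 (new)  [load 450/550]
  375 → stock rod 5 (new)  [load 375/550]
  350 → stock rod 6 (new)  [load 350/550]
  300 → stock rod 7 (new)  [load 300/550]
  300 → stock rod 8 (new)  [load 300/550]
  300 → stock rod 9 (new)  [load 300/550]
  250 → stock rod 7  [load 550/550]
  225 → stock rod 8  [load 525/550]
  125 → stock rod 5  [load 500/550]
  100 → stock rod 4  [load 550/550]
  75 → stock rod 3  [load 550/550]
9 stock rods opened.

9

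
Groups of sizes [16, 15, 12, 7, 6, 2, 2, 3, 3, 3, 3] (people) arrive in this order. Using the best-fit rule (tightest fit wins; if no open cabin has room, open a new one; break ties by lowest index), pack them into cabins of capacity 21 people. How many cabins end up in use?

4

  16 → cabin 1 (new)  [load 16/21]
  15 → cabin 2 (new)  [load 15/21]
  12 → cabin 3 (new)  [load 12/21]
  7 → cabin 3  [load 19/21]
  6 → cabin 2  [load 21/21]
  2 → cabin 3  [load 21/21]
  2 → cabin 1  [load 18/21]
  3 → cabin 1  [load 21/21]
  3 → cabin 4 (new)  [load 3/21]
  3 → cabin 4  [load 6/21]
  3 → cabin 4  [load 9/21]
4 cabins opened.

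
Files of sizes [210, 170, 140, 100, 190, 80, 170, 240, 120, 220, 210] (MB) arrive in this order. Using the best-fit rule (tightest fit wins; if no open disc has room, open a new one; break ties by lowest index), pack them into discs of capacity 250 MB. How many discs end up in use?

9

  210 → disc 1 (new)  [load 210/250]
  170 → disc 2 (new)  [load 170/250]
  140 → disc 3 (new)  [load 140/250]
  100 → disc 3  [load 240/250]
  190 → disc 4 (new)  [load 190/250]
  80 → disc 2  [load 250/250]
  170 → disc 5 (new)  [load 170/250]
  240 → disc 6 (new)  [load 240/250]
  120 → disc 7 (new)  [load 120/250]
  220 → disc 8 (new)  [load 220/250]
  210 → disc 9 (new)  [load 210/250]
9 discs opened.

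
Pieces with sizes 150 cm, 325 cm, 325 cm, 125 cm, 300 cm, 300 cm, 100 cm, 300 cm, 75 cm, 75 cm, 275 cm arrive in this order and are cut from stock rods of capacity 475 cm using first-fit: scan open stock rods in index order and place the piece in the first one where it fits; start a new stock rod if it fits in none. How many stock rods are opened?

6

  150 → stock rod 1 (new)  [load 150/475]
  325 → stock rod 1  [load 475/475]
  325 → stock rod 2 (new)  [load 325/475]
  125 → stock rod 2  [load 450/475]
  300 → stock rod 3 (new)  [load 300/475]
  300 → stock rod 4 (new)  [load 300/475]
  100 → stock rod 3  [load 400/475]
  300 → stock rod 5 (new)  [load 300/475]
  75 → stock rod 3  [load 475/475]
  75 → stock rod 4  [load 375/475]
  275 → stock rod 6 (new)  [load 275/475]
6 stock rods opened.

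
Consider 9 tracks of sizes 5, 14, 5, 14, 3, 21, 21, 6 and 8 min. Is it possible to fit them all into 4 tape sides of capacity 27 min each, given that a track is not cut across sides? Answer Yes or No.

Yes

A valid assignment using 4 tape sides:
  side 1: 21 + 6 = 27
  side 2: 21 + 5 = 26
  side 3: 14 + 8 + 5 = 27
  side 4: 14 + 3 = 17
Every load is within 27 min, so 4 tape sides suffice.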